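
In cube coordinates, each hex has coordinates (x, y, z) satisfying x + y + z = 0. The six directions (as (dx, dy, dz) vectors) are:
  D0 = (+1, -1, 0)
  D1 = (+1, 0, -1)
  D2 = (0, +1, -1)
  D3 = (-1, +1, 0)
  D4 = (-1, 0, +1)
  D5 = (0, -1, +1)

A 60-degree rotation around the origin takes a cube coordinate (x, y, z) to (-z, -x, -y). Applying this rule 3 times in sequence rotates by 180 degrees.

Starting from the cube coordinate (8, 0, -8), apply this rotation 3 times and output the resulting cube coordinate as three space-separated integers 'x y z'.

Answer: -8 0 8

Derivation:
Start: (8, 0, -8)
Step 1: (8, 0, -8) -> (-(-8), -(8), -(0)) = (8, -8, 0)
Step 2: (8, -8, 0) -> (-(0), -(8), -(-8)) = (0, -8, 8)
Step 3: (0, -8, 8) -> (-(8), -(0), -(-8)) = (-8, 0, 8)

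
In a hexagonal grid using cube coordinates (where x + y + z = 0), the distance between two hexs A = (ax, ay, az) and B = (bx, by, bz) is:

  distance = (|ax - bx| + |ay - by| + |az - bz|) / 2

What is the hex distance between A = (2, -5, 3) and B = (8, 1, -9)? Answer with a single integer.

Answer: 12

Derivation:
|ax - bx| = |2 - 8| = 6
|ay - by| = |-5 - 1| = 6
|az - bz| = |3 - (-9)| = 12
distance = (6 + 6 + 12) / 2 = 24 / 2 = 12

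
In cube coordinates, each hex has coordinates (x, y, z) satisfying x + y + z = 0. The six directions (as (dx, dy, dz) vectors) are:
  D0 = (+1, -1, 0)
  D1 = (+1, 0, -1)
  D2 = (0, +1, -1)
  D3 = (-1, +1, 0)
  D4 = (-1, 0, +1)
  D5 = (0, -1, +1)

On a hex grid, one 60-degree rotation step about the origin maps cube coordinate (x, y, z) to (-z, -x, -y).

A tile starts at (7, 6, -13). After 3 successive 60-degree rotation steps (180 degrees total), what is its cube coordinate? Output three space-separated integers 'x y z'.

Answer: -7 -6 13

Derivation:
Start: (7, 6, -13)
Step 1: (7, 6, -13) -> (-(-13), -(7), -(6)) = (13, -7, -6)
Step 2: (13, -7, -6) -> (-(-6), -(13), -(-7)) = (6, -13, 7)
Step 3: (6, -13, 7) -> (-(7), -(6), -(-13)) = (-7, -6, 13)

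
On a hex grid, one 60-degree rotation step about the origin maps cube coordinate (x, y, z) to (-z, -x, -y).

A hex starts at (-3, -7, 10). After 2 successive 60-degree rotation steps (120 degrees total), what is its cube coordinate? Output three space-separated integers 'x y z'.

Start: (-3, -7, 10)
Step 1: (-3, -7, 10) -> (-(10), -(-3), -(-7)) = (-10, 3, 7)
Step 2: (-10, 3, 7) -> (-(7), -(-10), -(3)) = (-7, 10, -3)

Answer: -7 10 -3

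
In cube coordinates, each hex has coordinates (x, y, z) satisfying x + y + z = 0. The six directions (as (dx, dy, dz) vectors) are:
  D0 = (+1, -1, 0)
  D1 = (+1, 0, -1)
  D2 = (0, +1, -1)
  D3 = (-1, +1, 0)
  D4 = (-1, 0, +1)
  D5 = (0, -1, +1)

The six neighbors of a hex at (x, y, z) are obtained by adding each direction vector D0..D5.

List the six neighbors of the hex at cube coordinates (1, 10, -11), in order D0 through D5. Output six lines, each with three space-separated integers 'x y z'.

Answer: 2 9 -11
2 10 -12
1 11 -12
0 11 -11
0 10 -10
1 9 -10

Derivation:
Center: (1, 10, -11). Add each direction:
  D0: (1, 10, -11) + (1, -1, 0) = (2, 9, -11)
  D1: (1, 10, -11) + (1, 0, -1) = (2, 10, -12)
  D2: (1, 10, -11) + (0, 1, -1) = (1, 11, -12)
  D3: (1, 10, -11) + (-1, 1, 0) = (0, 11, -11)
  D4: (1, 10, -11) + (-1, 0, 1) = (0, 10, -10)
  D5: (1, 10, -11) + (0, -1, 1) = (1, 9, -10)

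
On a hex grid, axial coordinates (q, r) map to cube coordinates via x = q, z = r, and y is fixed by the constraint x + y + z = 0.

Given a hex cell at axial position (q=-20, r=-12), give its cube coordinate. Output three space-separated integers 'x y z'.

x = q = -20
z = r = -12
y = -x - z = -(-20) - (-12) = 32

Answer: -20 32 -12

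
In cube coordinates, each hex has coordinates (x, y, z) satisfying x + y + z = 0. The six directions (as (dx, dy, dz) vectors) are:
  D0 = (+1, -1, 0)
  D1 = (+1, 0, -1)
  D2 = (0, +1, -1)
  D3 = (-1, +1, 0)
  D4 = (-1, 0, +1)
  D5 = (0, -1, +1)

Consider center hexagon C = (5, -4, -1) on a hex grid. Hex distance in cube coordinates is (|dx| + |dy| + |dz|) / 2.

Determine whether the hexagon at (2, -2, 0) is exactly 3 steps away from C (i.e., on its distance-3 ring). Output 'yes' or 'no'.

|px - cx| = |2 - 5| = 3
|py - cy| = |-2 - (-4)| = 2
|pz - cz| = |0 - (-1)| = 1
distance = (3+2+1)/2 = 6/2 = 3
radius = 3; distance == radius -> yes

Answer: yes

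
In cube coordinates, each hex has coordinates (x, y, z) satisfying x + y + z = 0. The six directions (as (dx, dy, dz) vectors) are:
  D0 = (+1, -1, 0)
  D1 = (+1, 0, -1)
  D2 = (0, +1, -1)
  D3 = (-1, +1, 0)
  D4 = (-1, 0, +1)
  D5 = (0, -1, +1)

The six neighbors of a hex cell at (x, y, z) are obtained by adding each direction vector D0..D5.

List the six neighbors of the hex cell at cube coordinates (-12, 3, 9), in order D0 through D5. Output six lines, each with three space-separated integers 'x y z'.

Answer: -11 2 9
-11 3 8
-12 4 8
-13 4 9
-13 3 10
-12 2 10

Derivation:
Center: (-12, 3, 9). Add each direction:
  D0: (-12, 3, 9) + (1, -1, 0) = (-11, 2, 9)
  D1: (-12, 3, 9) + (1, 0, -1) = (-11, 3, 8)
  D2: (-12, 3, 9) + (0, 1, -1) = (-12, 4, 8)
  D3: (-12, 3, 9) + (-1, 1, 0) = (-13, 4, 9)
  D4: (-12, 3, 9) + (-1, 0, 1) = (-13, 3, 10)
  D5: (-12, 3, 9) + (0, -1, 1) = (-12, 2, 10)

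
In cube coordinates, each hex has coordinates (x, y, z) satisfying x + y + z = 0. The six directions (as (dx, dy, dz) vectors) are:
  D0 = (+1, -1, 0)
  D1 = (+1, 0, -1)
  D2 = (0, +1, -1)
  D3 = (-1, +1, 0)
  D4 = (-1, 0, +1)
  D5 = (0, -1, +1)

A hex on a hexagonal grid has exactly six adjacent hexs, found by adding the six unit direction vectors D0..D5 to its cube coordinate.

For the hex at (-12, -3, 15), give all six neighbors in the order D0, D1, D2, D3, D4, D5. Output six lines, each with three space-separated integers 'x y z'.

Center: (-12, -3, 15). Add each direction:
  D0: (-12, -3, 15) + (1, -1, 0) = (-11, -4, 15)
  D1: (-12, -3, 15) + (1, 0, -1) = (-11, -3, 14)
  D2: (-12, -3, 15) + (0, 1, -1) = (-12, -2, 14)
  D3: (-12, -3, 15) + (-1, 1, 0) = (-13, -2, 15)
  D4: (-12, -3, 15) + (-1, 0, 1) = (-13, -3, 16)
  D5: (-12, -3, 15) + (0, -1, 1) = (-12, -4, 16)

Answer: -11 -4 15
-11 -3 14
-12 -2 14
-13 -2 15
-13 -3 16
-12 -4 16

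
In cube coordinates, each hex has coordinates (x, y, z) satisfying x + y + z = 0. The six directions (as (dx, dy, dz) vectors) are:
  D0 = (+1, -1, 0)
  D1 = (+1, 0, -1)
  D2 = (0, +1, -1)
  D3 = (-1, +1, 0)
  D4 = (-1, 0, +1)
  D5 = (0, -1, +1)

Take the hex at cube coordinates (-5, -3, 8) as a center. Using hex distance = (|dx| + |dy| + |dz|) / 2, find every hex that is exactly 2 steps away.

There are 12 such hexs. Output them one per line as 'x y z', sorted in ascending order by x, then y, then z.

Walk ring at distance 2 from (-5, -3, 8):
Start at center + D4*2 = (-7, -3, 10)
  hex 0: (-7, -3, 10)
  hex 1: (-6, -4, 10)
  hex 2: (-5, -5, 10)
  hex 3: (-4, -5, 9)
  hex 4: (-3, -5, 8)
  hex 5: (-3, -4, 7)
  hex 6: (-3, -3, 6)
  hex 7: (-4, -2, 6)
  hex 8: (-5, -1, 6)
  hex 9: (-6, -1, 7)
  hex 10: (-7, -1, 8)
  hex 11: (-7, -2, 9)
Sorted: 12 hexes.

Answer: -7 -3 10
-7 -2 9
-7 -1 8
-6 -4 10
-6 -1 7
-5 -5 10
-5 -1 6
-4 -5 9
-4 -2 6
-3 -5 8
-3 -4 7
-3 -3 6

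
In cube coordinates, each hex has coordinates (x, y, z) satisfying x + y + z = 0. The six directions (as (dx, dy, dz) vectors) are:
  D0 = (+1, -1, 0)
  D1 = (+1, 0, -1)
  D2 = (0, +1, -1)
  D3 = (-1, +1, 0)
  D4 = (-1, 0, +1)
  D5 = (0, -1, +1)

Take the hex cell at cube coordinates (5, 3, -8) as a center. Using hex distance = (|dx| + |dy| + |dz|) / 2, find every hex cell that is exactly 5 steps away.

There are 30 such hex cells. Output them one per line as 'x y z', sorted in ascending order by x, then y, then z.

Answer: 0 3 -3
0 4 -4
0 5 -5
0 6 -6
0 7 -7
0 8 -8
1 2 -3
1 8 -9
2 1 -3
2 8 -10
3 0 -3
3 8 -11
4 -1 -3
4 8 -12
5 -2 -3
5 8 -13
6 -2 -4
6 7 -13
7 -2 -5
7 6 -13
8 -2 -6
8 5 -13
9 -2 -7
9 4 -13
10 -2 -8
10 -1 -9
10 0 -10
10 1 -11
10 2 -12
10 3 -13

Derivation:
Walk ring at distance 5 from (5, 3, -8):
Start at center + D4*5 = (0, 3, -3)
  hex 0: (0, 3, -3)
  hex 1: (1, 2, -3)
  hex 2: (2, 1, -3)
  hex 3: (3, 0, -3)
  hex 4: (4, -1, -3)
  hex 5: (5, -2, -3)
  hex 6: (6, -2, -4)
  hex 7: (7, -2, -5)
  hex 8: (8, -2, -6)
  hex 9: (9, -2, -7)
  hex 10: (10, -2, -8)
  hex 11: (10, -1, -9)
  hex 12: (10, 0, -10)
  hex 13: (10, 1, -11)
  hex 14: (10, 2, -12)
  hex 15: (10, 3, -13)
  hex 16: (9, 4, -13)
  hex 17: (8, 5, -13)
  hex 18: (7, 6, -13)
  hex 19: (6, 7, -13)
  hex 20: (5, 8, -13)
  hex 21: (4, 8, -12)
  hex 22: (3, 8, -11)
  hex 23: (2, 8, -10)
  hex 24: (1, 8, -9)
  hex 25: (0, 8, -8)
  hex 26: (0, 7, -7)
  hex 27: (0, 6, -6)
  hex 28: (0, 5, -5)
  hex 29: (0, 4, -4)
Sorted: 30 hexes.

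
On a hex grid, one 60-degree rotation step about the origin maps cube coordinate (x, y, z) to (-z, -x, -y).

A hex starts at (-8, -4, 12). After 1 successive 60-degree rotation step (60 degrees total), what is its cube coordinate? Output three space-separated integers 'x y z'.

Start: (-8, -4, 12)
Step 1: (-8, -4, 12) -> (-(12), -(-8), -(-4)) = (-12, 8, 4)

Answer: -12 8 4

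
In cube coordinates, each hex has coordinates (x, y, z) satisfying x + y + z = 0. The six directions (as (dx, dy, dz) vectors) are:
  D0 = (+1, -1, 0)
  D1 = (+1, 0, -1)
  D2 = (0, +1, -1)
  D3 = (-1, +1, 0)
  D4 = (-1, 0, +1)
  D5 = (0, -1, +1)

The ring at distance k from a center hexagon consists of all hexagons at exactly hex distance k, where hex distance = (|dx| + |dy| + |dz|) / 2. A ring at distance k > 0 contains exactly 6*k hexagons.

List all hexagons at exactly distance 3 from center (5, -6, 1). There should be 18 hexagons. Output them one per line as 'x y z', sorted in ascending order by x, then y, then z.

Answer: 2 -6 4
2 -5 3
2 -4 2
2 -3 1
3 -7 4
3 -3 0
4 -8 4
4 -3 -1
5 -9 4
5 -3 -2
6 -9 3
6 -4 -2
7 -9 2
7 -5 -2
8 -9 1
8 -8 0
8 -7 -1
8 -6 -2

Derivation:
Walk ring at distance 3 from (5, -6, 1):
Start at center + D4*3 = (2, -6, 4)
  hex 0: (2, -6, 4)
  hex 1: (3, -7, 4)
  hex 2: (4, -8, 4)
  hex 3: (5, -9, 4)
  hex 4: (6, -9, 3)
  hex 5: (7, -9, 2)
  hex 6: (8, -9, 1)
  hex 7: (8, -8, 0)
  hex 8: (8, -7, -1)
  hex 9: (8, -6, -2)
  hex 10: (7, -5, -2)
  hex 11: (6, -4, -2)
  hex 12: (5, -3, -2)
  hex 13: (4, -3, -1)
  hex 14: (3, -3, 0)
  hex 15: (2, -3, 1)
  hex 16: (2, -4, 2)
  hex 17: (2, -5, 3)
Sorted: 18 hexes.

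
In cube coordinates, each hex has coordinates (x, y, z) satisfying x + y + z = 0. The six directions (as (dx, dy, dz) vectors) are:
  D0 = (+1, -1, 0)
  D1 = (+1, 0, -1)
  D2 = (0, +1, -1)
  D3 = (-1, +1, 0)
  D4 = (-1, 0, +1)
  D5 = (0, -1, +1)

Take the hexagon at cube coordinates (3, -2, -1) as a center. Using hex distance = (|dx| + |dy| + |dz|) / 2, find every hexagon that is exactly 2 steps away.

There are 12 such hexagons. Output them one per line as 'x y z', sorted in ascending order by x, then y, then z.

Answer: 1 -2 1
1 -1 0
1 0 -1
2 -3 1
2 0 -2
3 -4 1
3 0 -3
4 -4 0
4 -1 -3
5 -4 -1
5 -3 -2
5 -2 -3

Derivation:
Walk ring at distance 2 from (3, -2, -1):
Start at center + D4*2 = (1, -2, 1)
  hex 0: (1, -2, 1)
  hex 1: (2, -3, 1)
  hex 2: (3, -4, 1)
  hex 3: (4, -4, 0)
  hex 4: (5, -4, -1)
  hex 5: (5, -3, -2)
  hex 6: (5, -2, -3)
  hex 7: (4, -1, -3)
  hex 8: (3, 0, -3)
  hex 9: (2, 0, -2)
  hex 10: (1, 0, -1)
  hex 11: (1, -1, 0)
Sorted: 12 hexes.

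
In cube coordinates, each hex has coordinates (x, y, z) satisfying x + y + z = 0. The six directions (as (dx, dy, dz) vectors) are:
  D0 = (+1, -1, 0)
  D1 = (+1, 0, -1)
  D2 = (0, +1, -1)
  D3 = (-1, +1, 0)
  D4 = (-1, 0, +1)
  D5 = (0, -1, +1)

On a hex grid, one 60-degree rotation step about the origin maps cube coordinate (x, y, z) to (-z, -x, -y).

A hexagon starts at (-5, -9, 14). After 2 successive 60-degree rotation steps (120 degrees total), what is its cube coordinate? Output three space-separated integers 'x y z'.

Answer: -9 14 -5

Derivation:
Start: (-5, -9, 14)
Step 1: (-5, -9, 14) -> (-(14), -(-5), -(-9)) = (-14, 5, 9)
Step 2: (-14, 5, 9) -> (-(9), -(-14), -(5)) = (-9, 14, -5)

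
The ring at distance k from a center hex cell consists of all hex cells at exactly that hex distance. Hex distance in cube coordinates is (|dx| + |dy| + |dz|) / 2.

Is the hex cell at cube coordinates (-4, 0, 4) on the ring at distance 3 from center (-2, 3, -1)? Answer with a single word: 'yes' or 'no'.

|px - cx| = |-4 - (-2)| = 2
|py - cy| = |0 - 3| = 3
|pz - cz| = |4 - (-1)| = 5
distance = (2+3+5)/2 = 10/2 = 5
radius = 3; distance != radius -> no

Answer: no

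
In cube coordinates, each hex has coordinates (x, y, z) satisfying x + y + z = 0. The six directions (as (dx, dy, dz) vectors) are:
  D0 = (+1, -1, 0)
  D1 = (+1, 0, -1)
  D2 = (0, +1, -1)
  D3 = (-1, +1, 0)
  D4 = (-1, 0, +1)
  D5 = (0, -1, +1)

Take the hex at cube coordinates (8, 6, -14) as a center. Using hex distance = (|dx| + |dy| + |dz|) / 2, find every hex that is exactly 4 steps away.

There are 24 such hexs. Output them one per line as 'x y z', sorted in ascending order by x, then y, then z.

Answer: 4 6 -10
4 7 -11
4 8 -12
4 9 -13
4 10 -14
5 5 -10
5 10 -15
6 4 -10
6 10 -16
7 3 -10
7 10 -17
8 2 -10
8 10 -18
9 2 -11
9 9 -18
10 2 -12
10 8 -18
11 2 -13
11 7 -18
12 2 -14
12 3 -15
12 4 -16
12 5 -17
12 6 -18

Derivation:
Walk ring at distance 4 from (8, 6, -14):
Start at center + D4*4 = (4, 6, -10)
  hex 0: (4, 6, -10)
  hex 1: (5, 5, -10)
  hex 2: (6, 4, -10)
  hex 3: (7, 3, -10)
  hex 4: (8, 2, -10)
  hex 5: (9, 2, -11)
  hex 6: (10, 2, -12)
  hex 7: (11, 2, -13)
  hex 8: (12, 2, -14)
  hex 9: (12, 3, -15)
  hex 10: (12, 4, -16)
  hex 11: (12, 5, -17)
  hex 12: (12, 6, -18)
  hex 13: (11, 7, -18)
  hex 14: (10, 8, -18)
  hex 15: (9, 9, -18)
  hex 16: (8, 10, -18)
  hex 17: (7, 10, -17)
  hex 18: (6, 10, -16)
  hex 19: (5, 10, -15)
  hex 20: (4, 10, -14)
  hex 21: (4, 9, -13)
  hex 22: (4, 8, -12)
  hex 23: (4, 7, -11)
Sorted: 24 hexes.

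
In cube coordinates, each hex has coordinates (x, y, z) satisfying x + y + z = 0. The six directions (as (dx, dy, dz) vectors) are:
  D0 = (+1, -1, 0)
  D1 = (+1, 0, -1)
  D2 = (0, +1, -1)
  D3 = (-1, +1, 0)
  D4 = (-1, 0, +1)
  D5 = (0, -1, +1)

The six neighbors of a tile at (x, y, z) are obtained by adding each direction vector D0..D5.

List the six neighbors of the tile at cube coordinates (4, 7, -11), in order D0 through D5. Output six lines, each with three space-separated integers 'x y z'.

Center: (4, 7, -11). Add each direction:
  D0: (4, 7, -11) + (1, -1, 0) = (5, 6, -11)
  D1: (4, 7, -11) + (1, 0, -1) = (5, 7, -12)
  D2: (4, 7, -11) + (0, 1, -1) = (4, 8, -12)
  D3: (4, 7, -11) + (-1, 1, 0) = (3, 8, -11)
  D4: (4, 7, -11) + (-1, 0, 1) = (3, 7, -10)
  D5: (4, 7, -11) + (0, -1, 1) = (4, 6, -10)

Answer: 5 6 -11
5 7 -12
4 8 -12
3 8 -11
3 7 -10
4 6 -10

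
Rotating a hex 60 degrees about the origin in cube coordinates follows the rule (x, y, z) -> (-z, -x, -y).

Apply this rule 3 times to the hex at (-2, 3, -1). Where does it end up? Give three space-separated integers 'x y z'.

Answer: 2 -3 1

Derivation:
Start: (-2, 3, -1)
Step 1: (-2, 3, -1) -> (-(-1), -(-2), -(3)) = (1, 2, -3)
Step 2: (1, 2, -3) -> (-(-3), -(1), -(2)) = (3, -1, -2)
Step 3: (3, -1, -2) -> (-(-2), -(3), -(-1)) = (2, -3, 1)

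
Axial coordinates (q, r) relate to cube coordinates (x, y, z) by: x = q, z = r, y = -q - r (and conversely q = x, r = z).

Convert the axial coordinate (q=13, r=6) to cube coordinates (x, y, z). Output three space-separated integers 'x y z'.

x = q = 13
z = r = 6
y = -x - z = -(13) - (6) = -19

Answer: 13 -19 6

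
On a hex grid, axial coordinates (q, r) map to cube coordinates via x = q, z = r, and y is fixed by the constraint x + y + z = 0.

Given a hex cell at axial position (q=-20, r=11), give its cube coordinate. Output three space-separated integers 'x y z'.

x = q = -20
z = r = 11
y = -x - z = -(-20) - (11) = 9

Answer: -20 9 11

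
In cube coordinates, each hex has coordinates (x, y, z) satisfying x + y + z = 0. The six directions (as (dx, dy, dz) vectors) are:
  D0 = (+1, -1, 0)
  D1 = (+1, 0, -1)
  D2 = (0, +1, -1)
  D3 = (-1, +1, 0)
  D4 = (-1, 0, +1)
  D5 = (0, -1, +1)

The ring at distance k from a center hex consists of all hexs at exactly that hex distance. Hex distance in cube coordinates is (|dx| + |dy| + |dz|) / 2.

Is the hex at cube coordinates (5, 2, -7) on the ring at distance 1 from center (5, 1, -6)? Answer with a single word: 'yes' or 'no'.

Answer: yes

Derivation:
|px - cx| = |5 - 5| = 0
|py - cy| = |2 - 1| = 1
|pz - cz| = |-7 - (-6)| = 1
distance = (0+1+1)/2 = 2/2 = 1
radius = 1; distance == radius -> yes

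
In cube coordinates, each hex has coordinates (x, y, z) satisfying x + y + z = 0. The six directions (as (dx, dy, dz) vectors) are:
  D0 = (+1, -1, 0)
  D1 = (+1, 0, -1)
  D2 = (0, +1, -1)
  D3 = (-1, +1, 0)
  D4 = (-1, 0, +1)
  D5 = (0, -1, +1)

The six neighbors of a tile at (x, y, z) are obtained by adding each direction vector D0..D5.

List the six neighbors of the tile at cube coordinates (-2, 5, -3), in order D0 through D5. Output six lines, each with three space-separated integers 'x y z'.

Answer: -1 4 -3
-1 5 -4
-2 6 -4
-3 6 -3
-3 5 -2
-2 4 -2

Derivation:
Center: (-2, 5, -3). Add each direction:
  D0: (-2, 5, -3) + (1, -1, 0) = (-1, 4, -3)
  D1: (-2, 5, -3) + (1, 0, -1) = (-1, 5, -4)
  D2: (-2, 5, -3) + (0, 1, -1) = (-2, 6, -4)
  D3: (-2, 5, -3) + (-1, 1, 0) = (-3, 6, -3)
  D4: (-2, 5, -3) + (-1, 0, 1) = (-3, 5, -2)
  D5: (-2, 5, -3) + (0, -1, 1) = (-2, 4, -2)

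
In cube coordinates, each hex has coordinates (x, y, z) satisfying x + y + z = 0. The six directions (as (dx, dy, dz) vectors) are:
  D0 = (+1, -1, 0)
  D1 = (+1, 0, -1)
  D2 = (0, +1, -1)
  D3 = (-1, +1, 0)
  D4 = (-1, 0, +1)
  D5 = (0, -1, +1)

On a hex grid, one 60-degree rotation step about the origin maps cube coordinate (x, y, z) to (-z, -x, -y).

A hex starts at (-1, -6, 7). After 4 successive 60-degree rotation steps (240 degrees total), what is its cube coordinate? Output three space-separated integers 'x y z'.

Start: (-1, -6, 7)
Step 1: (-1, -6, 7) -> (-(7), -(-1), -(-6)) = (-7, 1, 6)
Step 2: (-7, 1, 6) -> (-(6), -(-7), -(1)) = (-6, 7, -1)
Step 3: (-6, 7, -1) -> (-(-1), -(-6), -(7)) = (1, 6, -7)
Step 4: (1, 6, -7) -> (-(-7), -(1), -(6)) = (7, -1, -6)

Answer: 7 -1 -6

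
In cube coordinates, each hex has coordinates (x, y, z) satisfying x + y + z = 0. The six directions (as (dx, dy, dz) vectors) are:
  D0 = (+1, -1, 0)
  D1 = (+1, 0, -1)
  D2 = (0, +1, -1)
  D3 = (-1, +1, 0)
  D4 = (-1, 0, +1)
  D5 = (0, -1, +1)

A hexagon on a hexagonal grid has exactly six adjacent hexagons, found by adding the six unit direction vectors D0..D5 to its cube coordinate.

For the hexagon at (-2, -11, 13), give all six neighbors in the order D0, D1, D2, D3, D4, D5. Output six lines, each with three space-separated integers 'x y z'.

Answer: -1 -12 13
-1 -11 12
-2 -10 12
-3 -10 13
-3 -11 14
-2 -12 14

Derivation:
Center: (-2, -11, 13). Add each direction:
  D0: (-2, -11, 13) + (1, -1, 0) = (-1, -12, 13)
  D1: (-2, -11, 13) + (1, 0, -1) = (-1, -11, 12)
  D2: (-2, -11, 13) + (0, 1, -1) = (-2, -10, 12)
  D3: (-2, -11, 13) + (-1, 1, 0) = (-3, -10, 13)
  D4: (-2, -11, 13) + (-1, 0, 1) = (-3, -11, 14)
  D5: (-2, -11, 13) + (0, -1, 1) = (-2, -12, 14)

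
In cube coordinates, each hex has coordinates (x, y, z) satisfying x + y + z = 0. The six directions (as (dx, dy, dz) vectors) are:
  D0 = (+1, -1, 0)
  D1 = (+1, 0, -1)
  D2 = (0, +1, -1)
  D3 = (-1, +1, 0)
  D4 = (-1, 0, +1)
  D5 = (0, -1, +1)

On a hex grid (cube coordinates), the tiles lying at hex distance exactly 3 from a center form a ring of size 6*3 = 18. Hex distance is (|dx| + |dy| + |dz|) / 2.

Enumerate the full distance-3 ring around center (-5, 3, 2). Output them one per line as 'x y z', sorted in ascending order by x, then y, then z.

Walk ring at distance 3 from (-5, 3, 2):
Start at center + D4*3 = (-8, 3, 5)
  hex 0: (-8, 3, 5)
  hex 1: (-7, 2, 5)
  hex 2: (-6, 1, 5)
  hex 3: (-5, 0, 5)
  hex 4: (-4, 0, 4)
  hex 5: (-3, 0, 3)
  hex 6: (-2, 0, 2)
  hex 7: (-2, 1, 1)
  hex 8: (-2, 2, 0)
  hex 9: (-2, 3, -1)
  hex 10: (-3, 4, -1)
  hex 11: (-4, 5, -1)
  hex 12: (-5, 6, -1)
  hex 13: (-6, 6, 0)
  hex 14: (-7, 6, 1)
  hex 15: (-8, 6, 2)
  hex 16: (-8, 5, 3)
  hex 17: (-8, 4, 4)
Sorted: 18 hexes.

Answer: -8 3 5
-8 4 4
-8 5 3
-8 6 2
-7 2 5
-7 6 1
-6 1 5
-6 6 0
-5 0 5
-5 6 -1
-4 0 4
-4 5 -1
-3 0 3
-3 4 -1
-2 0 2
-2 1 1
-2 2 0
-2 3 -1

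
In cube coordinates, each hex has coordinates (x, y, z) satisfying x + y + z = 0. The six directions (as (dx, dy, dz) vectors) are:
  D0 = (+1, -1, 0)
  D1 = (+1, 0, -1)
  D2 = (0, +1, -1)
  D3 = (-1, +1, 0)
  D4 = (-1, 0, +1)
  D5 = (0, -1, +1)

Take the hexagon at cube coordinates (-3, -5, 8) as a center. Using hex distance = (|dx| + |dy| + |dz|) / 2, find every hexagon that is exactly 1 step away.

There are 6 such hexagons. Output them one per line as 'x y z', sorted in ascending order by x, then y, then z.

Walk ring at distance 1 from (-3, -5, 8):
Start at center + D4*1 = (-4, -5, 9)
  hex 0: (-4, -5, 9)
  hex 1: (-3, -6, 9)
  hex 2: (-2, -6, 8)
  hex 3: (-2, -5, 7)
  hex 4: (-3, -4, 7)
  hex 5: (-4, -4, 8)
Sorted: 6 hexes.

Answer: -4 -5 9
-4 -4 8
-3 -6 9
-3 -4 7
-2 -6 8
-2 -5 7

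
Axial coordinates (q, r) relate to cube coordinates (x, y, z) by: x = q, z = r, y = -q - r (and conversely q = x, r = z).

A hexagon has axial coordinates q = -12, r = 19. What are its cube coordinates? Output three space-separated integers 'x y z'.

Answer: -12 -7 19

Derivation:
x = q = -12
z = r = 19
y = -x - z = -(-12) - (19) = -7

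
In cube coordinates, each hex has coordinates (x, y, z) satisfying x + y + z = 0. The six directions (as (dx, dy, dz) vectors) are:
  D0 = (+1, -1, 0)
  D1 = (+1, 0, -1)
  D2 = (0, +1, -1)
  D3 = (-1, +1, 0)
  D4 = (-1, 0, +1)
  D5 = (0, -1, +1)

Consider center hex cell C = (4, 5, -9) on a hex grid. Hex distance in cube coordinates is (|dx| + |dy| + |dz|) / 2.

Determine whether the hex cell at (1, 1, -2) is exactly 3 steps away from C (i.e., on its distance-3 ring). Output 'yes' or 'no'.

|px - cx| = |1 - 4| = 3
|py - cy| = |1 - 5| = 4
|pz - cz| = |-2 - (-9)| = 7
distance = (3+4+7)/2 = 14/2 = 7
radius = 3; distance != radius -> no

Answer: no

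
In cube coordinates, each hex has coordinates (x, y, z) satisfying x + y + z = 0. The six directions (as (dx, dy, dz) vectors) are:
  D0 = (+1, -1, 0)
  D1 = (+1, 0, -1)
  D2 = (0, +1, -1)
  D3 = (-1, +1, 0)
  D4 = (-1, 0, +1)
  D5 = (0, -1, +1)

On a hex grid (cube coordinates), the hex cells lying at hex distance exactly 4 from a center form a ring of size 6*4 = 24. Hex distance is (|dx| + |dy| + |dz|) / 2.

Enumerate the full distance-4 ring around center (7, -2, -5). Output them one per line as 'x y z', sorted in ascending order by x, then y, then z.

Answer: 3 -2 -1
3 -1 -2
3 0 -3
3 1 -4
3 2 -5
4 -3 -1
4 2 -6
5 -4 -1
5 2 -7
6 -5 -1
6 2 -8
7 -6 -1
7 2 -9
8 -6 -2
8 1 -9
9 -6 -3
9 0 -9
10 -6 -4
10 -1 -9
11 -6 -5
11 -5 -6
11 -4 -7
11 -3 -8
11 -2 -9

Derivation:
Walk ring at distance 4 from (7, -2, -5):
Start at center + D4*4 = (3, -2, -1)
  hex 0: (3, -2, -1)
  hex 1: (4, -3, -1)
  hex 2: (5, -4, -1)
  hex 3: (6, -5, -1)
  hex 4: (7, -6, -1)
  hex 5: (8, -6, -2)
  hex 6: (9, -6, -3)
  hex 7: (10, -6, -4)
  hex 8: (11, -6, -5)
  hex 9: (11, -5, -6)
  hex 10: (11, -4, -7)
  hex 11: (11, -3, -8)
  hex 12: (11, -2, -9)
  hex 13: (10, -1, -9)
  hex 14: (9, 0, -9)
  hex 15: (8, 1, -9)
  hex 16: (7, 2, -9)
  hex 17: (6, 2, -8)
  hex 18: (5, 2, -7)
  hex 19: (4, 2, -6)
  hex 20: (3, 2, -5)
  hex 21: (3, 1, -4)
  hex 22: (3, 0, -3)
  hex 23: (3, -1, -2)
Sorted: 24 hexes.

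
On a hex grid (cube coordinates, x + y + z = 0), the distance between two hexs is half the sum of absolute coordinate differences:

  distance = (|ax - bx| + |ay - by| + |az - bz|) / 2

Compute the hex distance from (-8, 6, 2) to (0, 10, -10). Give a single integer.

Answer: 12

Derivation:
|ax - bx| = |-8 - 0| = 8
|ay - by| = |6 - 10| = 4
|az - bz| = |2 - (-10)| = 12
distance = (8 + 4 + 12) / 2 = 24 / 2 = 12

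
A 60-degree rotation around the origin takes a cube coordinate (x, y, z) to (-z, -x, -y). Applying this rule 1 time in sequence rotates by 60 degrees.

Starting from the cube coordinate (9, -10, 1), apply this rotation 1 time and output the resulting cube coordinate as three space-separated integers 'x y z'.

Start: (9, -10, 1)
Step 1: (9, -10, 1) -> (-(1), -(9), -(-10)) = (-1, -9, 10)

Answer: -1 -9 10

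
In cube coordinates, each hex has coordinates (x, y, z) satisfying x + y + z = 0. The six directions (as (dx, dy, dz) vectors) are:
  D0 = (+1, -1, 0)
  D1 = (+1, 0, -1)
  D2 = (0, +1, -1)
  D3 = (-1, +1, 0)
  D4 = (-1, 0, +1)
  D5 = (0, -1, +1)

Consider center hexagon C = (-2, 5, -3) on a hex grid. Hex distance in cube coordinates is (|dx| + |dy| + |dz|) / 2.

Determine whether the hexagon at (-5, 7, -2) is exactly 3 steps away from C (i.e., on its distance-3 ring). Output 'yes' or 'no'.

Answer: yes

Derivation:
|px - cx| = |-5 - (-2)| = 3
|py - cy| = |7 - 5| = 2
|pz - cz| = |-2 - (-3)| = 1
distance = (3+2+1)/2 = 6/2 = 3
radius = 3; distance == radius -> yes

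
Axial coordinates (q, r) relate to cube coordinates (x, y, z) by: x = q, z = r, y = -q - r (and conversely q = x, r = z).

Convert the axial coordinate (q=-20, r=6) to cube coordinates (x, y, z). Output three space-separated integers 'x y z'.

Answer: -20 14 6

Derivation:
x = q = -20
z = r = 6
y = -x - z = -(-20) - (6) = 14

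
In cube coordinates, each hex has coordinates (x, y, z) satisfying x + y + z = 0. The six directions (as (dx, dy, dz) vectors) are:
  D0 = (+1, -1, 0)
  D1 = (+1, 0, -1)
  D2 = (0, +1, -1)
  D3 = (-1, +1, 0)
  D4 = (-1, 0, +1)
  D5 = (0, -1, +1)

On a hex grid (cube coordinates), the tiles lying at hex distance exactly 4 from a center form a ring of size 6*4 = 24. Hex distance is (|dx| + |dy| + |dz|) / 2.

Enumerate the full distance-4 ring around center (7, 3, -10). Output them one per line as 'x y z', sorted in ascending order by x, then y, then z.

Walk ring at distance 4 from (7, 3, -10):
Start at center + D4*4 = (3, 3, -6)
  hex 0: (3, 3, -6)
  hex 1: (4, 2, -6)
  hex 2: (5, 1, -6)
  hex 3: (6, 0, -6)
  hex 4: (7, -1, -6)
  hex 5: (8, -1, -7)
  hex 6: (9, -1, -8)
  hex 7: (10, -1, -9)
  hex 8: (11, -1, -10)
  hex 9: (11, 0, -11)
  hex 10: (11, 1, -12)
  hex 11: (11, 2, -13)
  hex 12: (11, 3, -14)
  hex 13: (10, 4, -14)
  hex 14: (9, 5, -14)
  hex 15: (8, 6, -14)
  hex 16: (7, 7, -14)
  hex 17: (6, 7, -13)
  hex 18: (5, 7, -12)
  hex 19: (4, 7, -11)
  hex 20: (3, 7, -10)
  hex 21: (3, 6, -9)
  hex 22: (3, 5, -8)
  hex 23: (3, 4, -7)
Sorted: 24 hexes.

Answer: 3 3 -6
3 4 -7
3 5 -8
3 6 -9
3 7 -10
4 2 -6
4 7 -11
5 1 -6
5 7 -12
6 0 -6
6 7 -13
7 -1 -6
7 7 -14
8 -1 -7
8 6 -14
9 -1 -8
9 5 -14
10 -1 -9
10 4 -14
11 -1 -10
11 0 -11
11 1 -12
11 2 -13
11 3 -14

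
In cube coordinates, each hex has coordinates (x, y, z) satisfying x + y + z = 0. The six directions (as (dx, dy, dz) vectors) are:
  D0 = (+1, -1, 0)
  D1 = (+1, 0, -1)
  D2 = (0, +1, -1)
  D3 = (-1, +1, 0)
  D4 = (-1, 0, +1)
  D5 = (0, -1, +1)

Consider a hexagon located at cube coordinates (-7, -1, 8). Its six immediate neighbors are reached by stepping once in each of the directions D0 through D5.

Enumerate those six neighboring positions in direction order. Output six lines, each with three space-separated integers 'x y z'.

Center: (-7, -1, 8). Add each direction:
  D0: (-7, -1, 8) + (1, -1, 0) = (-6, -2, 8)
  D1: (-7, -1, 8) + (1, 0, -1) = (-6, -1, 7)
  D2: (-7, -1, 8) + (0, 1, -1) = (-7, 0, 7)
  D3: (-7, -1, 8) + (-1, 1, 0) = (-8, 0, 8)
  D4: (-7, -1, 8) + (-1, 0, 1) = (-8, -1, 9)
  D5: (-7, -1, 8) + (0, -1, 1) = (-7, -2, 9)

Answer: -6 -2 8
-6 -1 7
-7 0 7
-8 0 8
-8 -1 9
-7 -2 9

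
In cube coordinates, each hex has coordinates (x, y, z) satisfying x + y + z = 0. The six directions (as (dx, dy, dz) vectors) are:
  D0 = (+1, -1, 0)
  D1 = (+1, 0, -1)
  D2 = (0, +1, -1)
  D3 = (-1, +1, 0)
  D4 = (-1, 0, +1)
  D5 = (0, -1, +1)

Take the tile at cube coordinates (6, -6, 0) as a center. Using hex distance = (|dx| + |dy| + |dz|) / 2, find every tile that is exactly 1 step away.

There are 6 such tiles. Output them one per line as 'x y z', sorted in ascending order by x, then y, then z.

Walk ring at distance 1 from (6, -6, 0):
Start at center + D4*1 = (5, -6, 1)
  hex 0: (5, -6, 1)
  hex 1: (6, -7, 1)
  hex 2: (7, -7, 0)
  hex 3: (7, -6, -1)
  hex 4: (6, -5, -1)
  hex 5: (5, -5, 0)
Sorted: 6 hexes.

Answer: 5 -6 1
5 -5 0
6 -7 1
6 -5 -1
7 -7 0
7 -6 -1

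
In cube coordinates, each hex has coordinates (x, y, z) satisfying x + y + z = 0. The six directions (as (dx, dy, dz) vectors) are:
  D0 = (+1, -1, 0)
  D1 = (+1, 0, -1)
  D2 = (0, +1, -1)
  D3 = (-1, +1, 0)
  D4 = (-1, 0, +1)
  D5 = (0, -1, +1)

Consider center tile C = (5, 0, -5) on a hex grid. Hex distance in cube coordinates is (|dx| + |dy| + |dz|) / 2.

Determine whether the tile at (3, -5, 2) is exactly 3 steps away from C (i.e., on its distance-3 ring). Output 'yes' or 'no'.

|px - cx| = |3 - 5| = 2
|py - cy| = |-5 - 0| = 5
|pz - cz| = |2 - (-5)| = 7
distance = (2+5+7)/2 = 14/2 = 7
radius = 3; distance != radius -> no

Answer: no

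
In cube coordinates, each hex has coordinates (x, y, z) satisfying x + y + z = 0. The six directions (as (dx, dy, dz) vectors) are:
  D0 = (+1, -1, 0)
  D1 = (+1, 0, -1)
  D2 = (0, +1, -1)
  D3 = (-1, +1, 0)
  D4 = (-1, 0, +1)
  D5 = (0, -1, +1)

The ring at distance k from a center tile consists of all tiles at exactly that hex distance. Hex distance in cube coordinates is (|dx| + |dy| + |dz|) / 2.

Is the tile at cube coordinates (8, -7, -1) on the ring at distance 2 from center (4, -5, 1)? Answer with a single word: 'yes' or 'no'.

|px - cx| = |8 - 4| = 4
|py - cy| = |-7 - (-5)| = 2
|pz - cz| = |-1 - 1| = 2
distance = (4+2+2)/2 = 8/2 = 4
radius = 2; distance != radius -> no

Answer: no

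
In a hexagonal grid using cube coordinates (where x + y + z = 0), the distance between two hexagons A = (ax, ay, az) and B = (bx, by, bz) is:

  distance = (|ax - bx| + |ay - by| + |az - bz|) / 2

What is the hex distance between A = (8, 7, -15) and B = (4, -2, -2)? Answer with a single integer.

|ax - bx| = |8 - 4| = 4
|ay - by| = |7 - (-2)| = 9
|az - bz| = |-15 - (-2)| = 13
distance = (4 + 9 + 13) / 2 = 26 / 2 = 13

Answer: 13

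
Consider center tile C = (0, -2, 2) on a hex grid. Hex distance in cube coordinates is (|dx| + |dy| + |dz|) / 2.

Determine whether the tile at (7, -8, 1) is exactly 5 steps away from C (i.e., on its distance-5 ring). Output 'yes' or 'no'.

Answer: no

Derivation:
|px - cx| = |7 - 0| = 7
|py - cy| = |-8 - (-2)| = 6
|pz - cz| = |1 - 2| = 1
distance = (7+6+1)/2 = 14/2 = 7
radius = 5; distance != radius -> no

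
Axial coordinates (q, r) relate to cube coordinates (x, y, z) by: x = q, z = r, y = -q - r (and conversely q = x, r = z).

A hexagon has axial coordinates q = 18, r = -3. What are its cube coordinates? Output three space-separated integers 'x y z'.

x = q = 18
z = r = -3
y = -x - z = -(18) - (-3) = -15

Answer: 18 -15 -3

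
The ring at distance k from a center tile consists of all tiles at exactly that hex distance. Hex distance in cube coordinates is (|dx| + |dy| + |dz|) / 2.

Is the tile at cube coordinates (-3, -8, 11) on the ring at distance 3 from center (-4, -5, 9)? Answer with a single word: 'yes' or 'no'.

|px - cx| = |-3 - (-4)| = 1
|py - cy| = |-8 - (-5)| = 3
|pz - cz| = |11 - 9| = 2
distance = (1+3+2)/2 = 6/2 = 3
radius = 3; distance == radius -> yes

Answer: yes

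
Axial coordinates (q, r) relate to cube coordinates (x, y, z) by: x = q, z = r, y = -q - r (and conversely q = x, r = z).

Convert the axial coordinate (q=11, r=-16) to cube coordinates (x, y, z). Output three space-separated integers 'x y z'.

x = q = 11
z = r = -16
y = -x - z = -(11) - (-16) = 5

Answer: 11 5 -16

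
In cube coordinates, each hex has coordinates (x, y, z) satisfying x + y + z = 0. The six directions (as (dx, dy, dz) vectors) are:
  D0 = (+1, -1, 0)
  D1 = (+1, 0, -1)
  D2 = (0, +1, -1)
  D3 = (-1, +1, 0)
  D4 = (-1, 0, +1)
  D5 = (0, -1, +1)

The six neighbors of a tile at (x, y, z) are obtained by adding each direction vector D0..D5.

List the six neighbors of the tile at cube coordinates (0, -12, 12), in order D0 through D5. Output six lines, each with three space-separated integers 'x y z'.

Answer: 1 -13 12
1 -12 11
0 -11 11
-1 -11 12
-1 -12 13
0 -13 13

Derivation:
Center: (0, -12, 12). Add each direction:
  D0: (0, -12, 12) + (1, -1, 0) = (1, -13, 12)
  D1: (0, -12, 12) + (1, 0, -1) = (1, -12, 11)
  D2: (0, -12, 12) + (0, 1, -1) = (0, -11, 11)
  D3: (0, -12, 12) + (-1, 1, 0) = (-1, -11, 12)
  D4: (0, -12, 12) + (-1, 0, 1) = (-1, -12, 13)
  D5: (0, -12, 12) + (0, -1, 1) = (0, -13, 13)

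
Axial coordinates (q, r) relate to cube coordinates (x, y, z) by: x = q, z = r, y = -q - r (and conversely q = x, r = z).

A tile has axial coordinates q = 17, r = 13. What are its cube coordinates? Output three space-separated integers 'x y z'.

x = q = 17
z = r = 13
y = -x - z = -(17) - (13) = -30

Answer: 17 -30 13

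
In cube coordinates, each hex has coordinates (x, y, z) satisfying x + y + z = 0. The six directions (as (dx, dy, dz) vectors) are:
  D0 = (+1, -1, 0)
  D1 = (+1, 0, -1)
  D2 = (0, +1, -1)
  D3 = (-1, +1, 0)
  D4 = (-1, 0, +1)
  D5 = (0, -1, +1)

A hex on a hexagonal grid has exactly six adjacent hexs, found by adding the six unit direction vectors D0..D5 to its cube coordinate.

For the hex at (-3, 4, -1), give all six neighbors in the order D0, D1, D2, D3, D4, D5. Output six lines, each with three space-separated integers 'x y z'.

Answer: -2 3 -1
-2 4 -2
-3 5 -2
-4 5 -1
-4 4 0
-3 3 0

Derivation:
Center: (-3, 4, -1). Add each direction:
  D0: (-3, 4, -1) + (1, -1, 0) = (-2, 3, -1)
  D1: (-3, 4, -1) + (1, 0, -1) = (-2, 4, -2)
  D2: (-3, 4, -1) + (0, 1, -1) = (-3, 5, -2)
  D3: (-3, 4, -1) + (-1, 1, 0) = (-4, 5, -1)
  D4: (-3, 4, -1) + (-1, 0, 1) = (-4, 4, 0)
  D5: (-3, 4, -1) + (0, -1, 1) = (-3, 3, 0)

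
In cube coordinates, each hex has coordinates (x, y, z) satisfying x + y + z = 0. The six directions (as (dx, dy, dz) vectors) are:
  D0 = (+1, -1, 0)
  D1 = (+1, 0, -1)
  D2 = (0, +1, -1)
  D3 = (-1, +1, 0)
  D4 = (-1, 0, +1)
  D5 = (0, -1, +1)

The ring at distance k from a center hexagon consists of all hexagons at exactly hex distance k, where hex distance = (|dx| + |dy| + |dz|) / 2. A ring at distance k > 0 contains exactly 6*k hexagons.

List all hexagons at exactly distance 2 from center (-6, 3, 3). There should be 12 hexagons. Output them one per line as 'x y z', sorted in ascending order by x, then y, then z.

Answer: -8 3 5
-8 4 4
-8 5 3
-7 2 5
-7 5 2
-6 1 5
-6 5 1
-5 1 4
-5 4 1
-4 1 3
-4 2 2
-4 3 1

Derivation:
Walk ring at distance 2 from (-6, 3, 3):
Start at center + D4*2 = (-8, 3, 5)
  hex 0: (-8, 3, 5)
  hex 1: (-7, 2, 5)
  hex 2: (-6, 1, 5)
  hex 3: (-5, 1, 4)
  hex 4: (-4, 1, 3)
  hex 5: (-4, 2, 2)
  hex 6: (-4, 3, 1)
  hex 7: (-5, 4, 1)
  hex 8: (-6, 5, 1)
  hex 9: (-7, 5, 2)
  hex 10: (-8, 5, 3)
  hex 11: (-8, 4, 4)
Sorted: 12 hexes.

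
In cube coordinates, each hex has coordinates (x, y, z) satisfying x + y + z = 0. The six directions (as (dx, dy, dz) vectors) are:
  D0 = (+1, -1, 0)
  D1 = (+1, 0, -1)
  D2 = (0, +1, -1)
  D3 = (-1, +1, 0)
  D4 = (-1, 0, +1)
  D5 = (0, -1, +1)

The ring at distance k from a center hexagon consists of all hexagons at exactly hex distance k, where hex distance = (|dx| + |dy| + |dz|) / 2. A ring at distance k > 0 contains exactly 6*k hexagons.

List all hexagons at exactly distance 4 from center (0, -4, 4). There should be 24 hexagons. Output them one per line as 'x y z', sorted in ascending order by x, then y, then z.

Answer: -4 -4 8
-4 -3 7
-4 -2 6
-4 -1 5
-4 0 4
-3 -5 8
-3 0 3
-2 -6 8
-2 0 2
-1 -7 8
-1 0 1
0 -8 8
0 0 0
1 -8 7
1 -1 0
2 -8 6
2 -2 0
3 -8 5
3 -3 0
4 -8 4
4 -7 3
4 -6 2
4 -5 1
4 -4 0

Derivation:
Walk ring at distance 4 from (0, -4, 4):
Start at center + D4*4 = (-4, -4, 8)
  hex 0: (-4, -4, 8)
  hex 1: (-3, -5, 8)
  hex 2: (-2, -6, 8)
  hex 3: (-1, -7, 8)
  hex 4: (0, -8, 8)
  hex 5: (1, -8, 7)
  hex 6: (2, -8, 6)
  hex 7: (3, -8, 5)
  hex 8: (4, -8, 4)
  hex 9: (4, -7, 3)
  hex 10: (4, -6, 2)
  hex 11: (4, -5, 1)
  hex 12: (4, -4, 0)
  hex 13: (3, -3, 0)
  hex 14: (2, -2, 0)
  hex 15: (1, -1, 0)
  hex 16: (0, 0, 0)
  hex 17: (-1, 0, 1)
  hex 18: (-2, 0, 2)
  hex 19: (-3, 0, 3)
  hex 20: (-4, 0, 4)
  hex 21: (-4, -1, 5)
  hex 22: (-4, -2, 6)
  hex 23: (-4, -3, 7)
Sorted: 24 hexes.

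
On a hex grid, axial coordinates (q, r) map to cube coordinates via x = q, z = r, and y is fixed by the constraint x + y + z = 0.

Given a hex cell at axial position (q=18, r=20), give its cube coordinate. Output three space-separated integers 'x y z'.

Answer: 18 -38 20

Derivation:
x = q = 18
z = r = 20
y = -x - z = -(18) - (20) = -38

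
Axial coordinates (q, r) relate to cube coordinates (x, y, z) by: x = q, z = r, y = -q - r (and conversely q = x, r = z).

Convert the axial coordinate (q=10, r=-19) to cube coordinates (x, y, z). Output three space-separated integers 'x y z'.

x = q = 10
z = r = -19
y = -x - z = -(10) - (-19) = 9

Answer: 10 9 -19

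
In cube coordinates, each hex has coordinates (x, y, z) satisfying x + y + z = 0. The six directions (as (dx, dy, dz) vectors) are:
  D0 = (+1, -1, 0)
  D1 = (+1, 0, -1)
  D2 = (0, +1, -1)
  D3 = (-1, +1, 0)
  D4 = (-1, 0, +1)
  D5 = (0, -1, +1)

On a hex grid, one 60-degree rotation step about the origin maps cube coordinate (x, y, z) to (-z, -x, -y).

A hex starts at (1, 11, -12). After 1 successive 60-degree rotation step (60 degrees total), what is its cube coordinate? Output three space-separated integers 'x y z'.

Answer: 12 -1 -11

Derivation:
Start: (1, 11, -12)
Step 1: (1, 11, -12) -> (-(-12), -(1), -(11)) = (12, -1, -11)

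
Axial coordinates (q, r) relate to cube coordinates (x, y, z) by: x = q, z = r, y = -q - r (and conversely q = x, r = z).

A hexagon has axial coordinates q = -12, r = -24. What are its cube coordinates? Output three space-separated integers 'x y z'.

Answer: -12 36 -24

Derivation:
x = q = -12
z = r = -24
y = -x - z = -(-12) - (-24) = 36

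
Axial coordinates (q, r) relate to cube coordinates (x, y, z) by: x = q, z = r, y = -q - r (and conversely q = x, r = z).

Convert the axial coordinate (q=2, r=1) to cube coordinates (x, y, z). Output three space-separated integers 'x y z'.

x = q = 2
z = r = 1
y = -x - z = -(2) - (1) = -3

Answer: 2 -3 1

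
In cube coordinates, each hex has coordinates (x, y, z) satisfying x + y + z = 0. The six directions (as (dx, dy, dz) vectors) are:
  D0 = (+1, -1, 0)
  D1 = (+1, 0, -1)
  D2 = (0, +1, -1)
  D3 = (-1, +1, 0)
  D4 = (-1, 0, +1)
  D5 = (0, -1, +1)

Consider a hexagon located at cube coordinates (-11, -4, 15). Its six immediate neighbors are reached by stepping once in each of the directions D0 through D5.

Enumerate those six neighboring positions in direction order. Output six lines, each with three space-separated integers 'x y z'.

Answer: -10 -5 15
-10 -4 14
-11 -3 14
-12 -3 15
-12 -4 16
-11 -5 16

Derivation:
Center: (-11, -4, 15). Add each direction:
  D0: (-11, -4, 15) + (1, -1, 0) = (-10, -5, 15)
  D1: (-11, -4, 15) + (1, 0, -1) = (-10, -4, 14)
  D2: (-11, -4, 15) + (0, 1, -1) = (-11, -3, 14)
  D3: (-11, -4, 15) + (-1, 1, 0) = (-12, -3, 15)
  D4: (-11, -4, 15) + (-1, 0, 1) = (-12, -4, 16)
  D5: (-11, -4, 15) + (0, -1, 1) = (-11, -5, 16)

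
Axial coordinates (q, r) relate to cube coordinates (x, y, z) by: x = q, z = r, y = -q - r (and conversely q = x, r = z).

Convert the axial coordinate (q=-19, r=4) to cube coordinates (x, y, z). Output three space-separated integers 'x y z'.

x = q = -19
z = r = 4
y = -x - z = -(-19) - (4) = 15

Answer: -19 15 4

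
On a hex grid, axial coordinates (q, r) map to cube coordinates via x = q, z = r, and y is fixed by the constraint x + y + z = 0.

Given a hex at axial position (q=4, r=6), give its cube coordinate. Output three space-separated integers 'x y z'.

Answer: 4 -10 6

Derivation:
x = q = 4
z = r = 6
y = -x - z = -(4) - (6) = -10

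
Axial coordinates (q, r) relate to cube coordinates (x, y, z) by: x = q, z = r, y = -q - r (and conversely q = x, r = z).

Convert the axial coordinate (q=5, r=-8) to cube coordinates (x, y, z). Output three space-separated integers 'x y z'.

x = q = 5
z = r = -8
y = -x - z = -(5) - (-8) = 3

Answer: 5 3 -8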